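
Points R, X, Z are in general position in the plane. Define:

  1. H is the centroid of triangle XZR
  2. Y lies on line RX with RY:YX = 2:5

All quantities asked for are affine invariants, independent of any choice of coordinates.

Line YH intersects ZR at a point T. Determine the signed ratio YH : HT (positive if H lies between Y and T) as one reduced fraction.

Work in coordinates with R = (0, 0), X = (1, 0), Z = (0, 1).
1. H is the centroid of triangle XZR ⇒ H = (1/3, 1/3)
2. Y lies on line RX with RY:YX = 2:5 ⇒ Y = (2/7, 0)
line YH meets ZR at T = (0, -2)
H = Y + t·(T−Y) with t = -1/6, so YH:HT = -1/6:7/6

YH:HT = -1/7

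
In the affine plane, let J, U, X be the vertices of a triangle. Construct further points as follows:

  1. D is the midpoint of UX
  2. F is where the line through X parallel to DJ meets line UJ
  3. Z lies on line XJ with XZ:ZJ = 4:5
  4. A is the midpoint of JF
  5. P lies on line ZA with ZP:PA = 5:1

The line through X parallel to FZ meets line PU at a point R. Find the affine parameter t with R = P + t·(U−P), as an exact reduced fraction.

t = -73/95

Assign J = (0, 0), U = (1, 0), X = (0, 1) — the answer is frame-independent, so this choice is without loss of generality.
1. D is the midpoint of UX ⇒ D = (1/2, 1/2)
2. F is where the line through X parallel to DJ meets line UJ ⇒ F = (-1, 0)
3. Z lies on line XJ with XZ:ZJ = 4:5 ⇒ Z = (0, 5/9)
4. A is the midpoint of JF ⇒ A = (-1/2, 0)
5. P lies on line ZA with ZP:PA = 5:1 ⇒ P = (-5/12, 5/54)
through X parallel to FZ: direction (1, 5/9); meets PU at R = (-143/95, 28/171)
R = P + t·(U−P) with t = -73/95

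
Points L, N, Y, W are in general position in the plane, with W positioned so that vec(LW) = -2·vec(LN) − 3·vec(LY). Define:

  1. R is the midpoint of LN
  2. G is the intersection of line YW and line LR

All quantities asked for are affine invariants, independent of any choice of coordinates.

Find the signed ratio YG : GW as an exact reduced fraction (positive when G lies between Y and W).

Choose coordinates L = (0, 0), N = (1, 0), Y = (0, 1), W = (-2, -3).
1. R is the midpoint of LN ⇒ R = (1/2, 0)
2. G is the intersection of line YW and line LR ⇒ G = (-1/2, 0)
G = Y + t·(W−Y) with t = 1/4, so YG:GW = t:(1−t) = 1/4:3/4

YG:GW = 1/3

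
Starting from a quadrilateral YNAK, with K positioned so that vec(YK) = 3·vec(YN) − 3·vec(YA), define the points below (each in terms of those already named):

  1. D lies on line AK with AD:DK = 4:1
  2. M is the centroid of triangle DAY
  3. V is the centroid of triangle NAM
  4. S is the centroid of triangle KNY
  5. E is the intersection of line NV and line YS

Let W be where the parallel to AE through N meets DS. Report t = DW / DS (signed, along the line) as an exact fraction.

Set Y = (0, 0), N = (1, 0), A = (0, 1), K = (3, -3); any affine frame gives the same invariant.
1. D lies on line AK with AD:DK = 4:1 ⇒ D = (12/5, -11/5)
2. M is the centroid of triangle DAY ⇒ M = (4/5, -2/5)
3. V is the centroid of triangle NAM ⇒ V = (3/5, 1/5)
4. S is the centroid of triangle KNY ⇒ S = (4/3, -1)
5. E is the intersection of line NV and line YS ⇒ E = (-2, 3/2)
through N parallel to AE: direction (-2, 1/2); meets DS at W = (2/7, 5/28)
W = D + t·(S−D) with t = 111/56

t = 111/56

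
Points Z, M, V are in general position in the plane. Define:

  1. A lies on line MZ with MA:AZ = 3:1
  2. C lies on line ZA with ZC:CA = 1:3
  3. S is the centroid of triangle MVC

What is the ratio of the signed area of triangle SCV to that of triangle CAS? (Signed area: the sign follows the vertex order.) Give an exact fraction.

[SCV]:[CAS] = -5

Work in coordinates with Z = (0, 0), M = (1, 0), V = (0, 1).
1. A lies on line MZ with MA:AZ = 3:1 ⇒ A = (1/4, 0)
2. C lies on line ZA with ZC:CA = 1:3 ⇒ C = (1/16, 0)
3. S is the centroid of triangle MVC ⇒ S = (17/48, 1/3)
2·[SCV] = -5/16, 2·[CAS] = 1/16
[SCV]:[CAS] = -5/16:1/16 = -5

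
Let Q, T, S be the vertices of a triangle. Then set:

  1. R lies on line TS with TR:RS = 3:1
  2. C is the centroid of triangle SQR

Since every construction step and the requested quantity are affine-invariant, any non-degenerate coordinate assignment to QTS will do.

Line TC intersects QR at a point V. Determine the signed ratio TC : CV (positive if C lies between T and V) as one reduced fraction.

Set Q = (0, 0), T = (1, 0), S = (0, 1); any affine frame gives the same invariant.
1. R lies on line TS with TR:RS = 3:1 ⇒ R = (1/4, 3/4)
2. C is the centroid of triangle SQR ⇒ C = (1/12, 7/12)
line TC meets QR at V = (7/40, 21/40)
C = T + t·(V−T) with t = 10/9, so TC:CV = 10/9:-1/9

TC:CV = -10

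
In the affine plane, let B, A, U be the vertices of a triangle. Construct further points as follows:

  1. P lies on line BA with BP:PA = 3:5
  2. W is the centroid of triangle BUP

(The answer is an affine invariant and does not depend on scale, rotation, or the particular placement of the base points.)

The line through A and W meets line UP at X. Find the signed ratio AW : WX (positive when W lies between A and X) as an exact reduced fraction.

Assign B = (0, 0), A = (1, 0), U = (0, 1) — the answer is frame-independent, so this choice is without loss of generality.
1. P lies on line BA with BP:PA = 3:5 ⇒ P = (3/8, 0)
2. W is the centroid of triangle BUP ⇒ W = (1/8, 1/3)
line AW meets UP at X = (13/48, 5/18)
W = A + t·(X−A) with t = 6/5, so AW:WX = 6/5:-1/5

AW:WX = -6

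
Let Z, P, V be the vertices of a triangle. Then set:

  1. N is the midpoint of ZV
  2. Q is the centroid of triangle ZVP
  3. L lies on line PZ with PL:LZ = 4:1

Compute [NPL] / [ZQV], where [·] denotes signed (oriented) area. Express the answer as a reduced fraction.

Choose coordinates Z = (0, 0), P = (1, 0), V = (0, 1).
1. N is the midpoint of ZV ⇒ N = (0, 1/2)
2. Q is the centroid of triangle ZVP ⇒ Q = (1/3, 1/3)
3. L lies on line PZ with PL:LZ = 4:1 ⇒ L = (1/5, 0)
2·[NPL] = -2/5, 2·[ZQV] = 1/3
[NPL]:[ZQV] = -2/5:1/3 = -6/5

[NPL]:[ZQV] = -6/5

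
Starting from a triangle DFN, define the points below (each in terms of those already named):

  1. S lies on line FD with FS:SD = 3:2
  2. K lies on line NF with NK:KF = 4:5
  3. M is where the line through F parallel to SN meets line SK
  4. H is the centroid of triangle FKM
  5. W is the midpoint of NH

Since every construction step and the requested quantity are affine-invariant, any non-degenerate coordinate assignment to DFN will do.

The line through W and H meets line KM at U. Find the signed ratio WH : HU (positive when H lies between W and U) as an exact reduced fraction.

WH:HU = -17/10

Set D = (0, 0), F = (1, 0), N = (0, 1); any affine frame gives the same invariant.
1. S lies on line FD with FS:SD = 3:2 ⇒ S = (2/5, 0)
2. K lies on line NF with NK:KF = 4:5 ⇒ K = (4/9, 5/9)
3. M is where the line through F parallel to SN meets line SK ⇒ M = (1/2, 5/4)
4. H is the centroid of triangle FKM ⇒ H = (35/54, 65/108)
5. W is the midpoint of NH ⇒ W = (35/108, 173/216)
line WH meets KM at U = (70/153, 110/153)
H = W + t·(U−W) with t = 17/7, so WH:HU = 17/7:-10/7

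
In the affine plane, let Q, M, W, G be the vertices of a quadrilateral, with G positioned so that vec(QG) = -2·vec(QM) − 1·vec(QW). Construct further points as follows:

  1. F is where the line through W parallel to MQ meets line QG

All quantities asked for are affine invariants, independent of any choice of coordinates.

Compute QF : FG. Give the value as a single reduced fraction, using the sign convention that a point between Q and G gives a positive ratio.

Set Q = (0, 0), M = (1, 0), W = (0, 1), G = (-2, -1); any affine frame gives the same invariant.
1. F is where the line through W parallel to MQ meets line QG ⇒ F = (2, 1)
F = Q + t·(G−Q) with t = -1, so QF:FG = t:(1−t) = -1:2

QF:FG = -1/2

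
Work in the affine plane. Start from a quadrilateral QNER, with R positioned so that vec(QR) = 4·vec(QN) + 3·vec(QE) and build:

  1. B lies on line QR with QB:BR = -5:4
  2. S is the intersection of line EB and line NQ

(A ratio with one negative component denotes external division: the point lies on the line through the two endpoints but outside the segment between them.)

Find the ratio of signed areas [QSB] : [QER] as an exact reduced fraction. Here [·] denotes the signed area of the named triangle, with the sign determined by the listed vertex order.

[QSB]:[QER] = 75/14

Choose coordinates Q = (0, 0), N = (1, 0), E = (0, 1), R = (4, 3).
1. B lies on line QR with QB:BR = -5:4 ⇒ B = (20, 15)
2. S is the intersection of line EB and line NQ ⇒ S = (-10/7, 0)
2·[QSB] = -150/7, 2·[QER] = -4
[QSB]:[QER] = -150/7:-4 = 75/14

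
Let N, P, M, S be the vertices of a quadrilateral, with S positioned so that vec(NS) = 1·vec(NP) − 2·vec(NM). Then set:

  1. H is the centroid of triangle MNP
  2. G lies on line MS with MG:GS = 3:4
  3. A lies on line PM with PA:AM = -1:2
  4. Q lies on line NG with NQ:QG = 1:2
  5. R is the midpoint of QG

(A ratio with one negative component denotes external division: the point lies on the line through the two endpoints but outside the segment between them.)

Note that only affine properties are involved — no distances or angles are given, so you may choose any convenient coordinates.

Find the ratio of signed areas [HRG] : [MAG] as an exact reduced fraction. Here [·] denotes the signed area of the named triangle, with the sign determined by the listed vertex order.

[HRG]:[MAG] = -5/108

Assign N = (0, 0), P = (1, 0), M = (0, 1), S = (1, -2) — the answer is frame-independent, so this choice is without loss of generality.
1. H is the centroid of triangle MNP ⇒ H = (1/3, 1/3)
2. G lies on line MS with MG:GS = 3:4 ⇒ G = (3/7, -2/7)
3. A lies on line PM with PA:AM = -1:2 ⇒ A = (2, -1)
4. Q lies on line NG with NQ:QG = 1:2 ⇒ Q = (1/7, -2/21)
5. R is the midpoint of QG ⇒ R = (2/7, -4/21)
2·[HRG] = 5/63, 2·[MAG] = -12/7
[HRG]:[MAG] = 5/63:-12/7 = -5/108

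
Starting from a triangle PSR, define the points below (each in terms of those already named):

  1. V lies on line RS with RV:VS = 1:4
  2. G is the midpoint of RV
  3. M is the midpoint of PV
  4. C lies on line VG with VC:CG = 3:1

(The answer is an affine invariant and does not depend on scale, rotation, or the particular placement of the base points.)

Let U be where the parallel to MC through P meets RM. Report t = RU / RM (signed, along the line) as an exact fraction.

Choose coordinates P = (0, 0), S = (1, 0), R = (0, 1).
1. V lies on line RS with RV:VS = 1:4 ⇒ V = (1/5, 4/5)
2. G is the midpoint of RV ⇒ G = (1/10, 9/10)
3. M is the midpoint of PV ⇒ M = (1/10, 2/5)
4. C lies on line VG with VC:CG = 3:1 ⇒ C = (1/8, 7/8)
through P parallel to MC: direction (1/40, 19/40); meets RM at U = (1/25, 19/25)
U = R + t·(M−R) with t = 2/5

t = 2/5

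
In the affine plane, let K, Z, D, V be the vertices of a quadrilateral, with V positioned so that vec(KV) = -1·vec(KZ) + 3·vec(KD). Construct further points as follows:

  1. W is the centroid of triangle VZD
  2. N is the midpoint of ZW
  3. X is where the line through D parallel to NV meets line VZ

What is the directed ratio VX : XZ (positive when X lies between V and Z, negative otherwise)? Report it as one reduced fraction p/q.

Work in coordinates with K = (0, 0), Z = (1, 0), D = (0, 1), V = (-1, 3).
1. W is the centroid of triangle VZD ⇒ W = (0, 4/3)
2. N is the midpoint of ZW ⇒ N = (1/2, 2/3)
3. X is where the line through D parallel to NV meets line VZ ⇒ X = (-9, 15)
X = V + t·(Z−V) with t = -4, so VX:XZ = t:(1−t) = -4:5

VX:XZ = -4/5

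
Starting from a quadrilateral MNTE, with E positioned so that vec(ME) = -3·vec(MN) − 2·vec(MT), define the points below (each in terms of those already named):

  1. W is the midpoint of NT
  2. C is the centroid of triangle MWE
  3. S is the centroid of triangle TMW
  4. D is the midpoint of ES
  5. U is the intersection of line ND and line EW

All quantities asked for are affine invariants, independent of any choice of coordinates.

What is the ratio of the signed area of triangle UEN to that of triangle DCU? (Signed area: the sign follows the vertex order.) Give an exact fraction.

Assign M = (0, 0), N = (1, 0), T = (0, 1), E = (-3, -2) — the answer is frame-independent, so this choice is without loss of generality.
1. W is the midpoint of NT ⇒ W = (1/2, 1/2)
2. C is the centroid of triangle MWE ⇒ C = (-5/6, -1/2)
3. S is the centroid of triangle TMW ⇒ S = (1/6, 1/2)
4. D is the midpoint of ES ⇒ D = (-17/12, -3/4)
5. U is the intersection of line ND and line EW ⇒ U = (-46/41, -27/41)
2·[UEN] = 66/41, 2·[DCU] = -5/246
[UEN]:[DCU] = 66/41:-5/246 = -396/5

[UEN]:[DCU] = -396/5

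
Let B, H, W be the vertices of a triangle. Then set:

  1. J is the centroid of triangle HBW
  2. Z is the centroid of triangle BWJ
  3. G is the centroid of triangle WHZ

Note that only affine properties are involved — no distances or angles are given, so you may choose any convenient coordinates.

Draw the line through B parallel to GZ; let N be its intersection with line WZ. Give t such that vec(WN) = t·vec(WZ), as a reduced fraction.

Set B = (0, 0), H = (1, 0), W = (0, 1); any affine frame gives the same invariant.
1. J is the centroid of triangle HBW ⇒ J = (1/3, 1/3)
2. Z is the centroid of triangle BWJ ⇒ Z = (1/9, 4/9)
3. G is the centroid of triangle WHZ ⇒ G = (10/27, 13/27)
through B parallel to GZ: direction (-7/27, -1/27); meets WZ at N = (7/36, 1/36)
N = W + t·(Z−W) with t = 7/4

t = 7/4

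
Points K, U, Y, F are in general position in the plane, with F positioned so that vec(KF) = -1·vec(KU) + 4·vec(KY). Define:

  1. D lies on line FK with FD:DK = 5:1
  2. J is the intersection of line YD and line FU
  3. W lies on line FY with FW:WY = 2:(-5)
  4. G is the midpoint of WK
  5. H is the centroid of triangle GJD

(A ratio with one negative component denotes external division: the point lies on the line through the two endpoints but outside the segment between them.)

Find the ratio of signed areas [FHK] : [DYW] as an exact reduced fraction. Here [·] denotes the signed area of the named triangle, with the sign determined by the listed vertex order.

[FHK]:[DYW] = -13/25

Choose coordinates K = (0, 0), U = (1, 0), Y = (0, 1), F = (-1, 4).
1. D lies on line FK with FD:DK = 5:1 ⇒ D = (-1/6, 2/3)
2. J is the intersection of line YD and line FU ⇒ J = (1/4, 3/2)
3. W lies on line FY with FW:WY = 2:(-5) ⇒ W = (-5/3, 6)
4. G is the midpoint of WK ⇒ G = (-5/6, 3)
5. H is the centroid of triangle GJD ⇒ H = (-1/4, 31/18)
2·[FHK] = -13/18, 2·[DYW] = 25/18
[FHK]:[DYW] = -13/18:25/18 = -13/25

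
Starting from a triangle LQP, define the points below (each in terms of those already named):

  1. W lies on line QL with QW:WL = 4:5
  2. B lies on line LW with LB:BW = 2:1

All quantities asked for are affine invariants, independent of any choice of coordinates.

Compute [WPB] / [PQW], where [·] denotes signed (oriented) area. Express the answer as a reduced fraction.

Choose coordinates L = (0, 0), Q = (1, 0), P = (0, 1).
1. W lies on line QL with QW:WL = 4:5 ⇒ W = (5/9, 0)
2. B lies on line LW with LB:BW = 2:1 ⇒ B = (10/27, 0)
2·[WPB] = 5/27, 2·[PQW] = -4/9
[WPB]:[PQW] = 5/27:-4/9 = -5/12

[WPB]:[PQW] = -5/12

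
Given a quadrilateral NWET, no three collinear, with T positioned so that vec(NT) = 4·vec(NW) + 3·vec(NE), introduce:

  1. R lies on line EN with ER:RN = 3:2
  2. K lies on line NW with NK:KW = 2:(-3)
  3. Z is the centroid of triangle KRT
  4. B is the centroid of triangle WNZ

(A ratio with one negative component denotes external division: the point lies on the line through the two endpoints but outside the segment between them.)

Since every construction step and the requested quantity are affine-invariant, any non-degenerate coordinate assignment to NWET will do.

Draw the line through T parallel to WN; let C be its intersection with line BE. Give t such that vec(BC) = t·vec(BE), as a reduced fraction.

t = 59/14

Set N = (0, 0), W = (1, 0), E = (0, 1), T = (4, 3); any affine frame gives the same invariant.
1. R lies on line EN with ER:RN = 3:2 ⇒ R = (0, 2/5)
2. K lies on line NW with NK:KW = 2:(-3) ⇒ K = (-2, 0)
3. Z is the centroid of triangle KRT ⇒ Z = (2/3, 17/15)
4. B is the centroid of triangle WNZ ⇒ B = (5/9, 17/45)
through T parallel to WN: direction (-1, 0); meets BE at C = (-25/14, 3)
C = B + t·(E−B) with t = 59/14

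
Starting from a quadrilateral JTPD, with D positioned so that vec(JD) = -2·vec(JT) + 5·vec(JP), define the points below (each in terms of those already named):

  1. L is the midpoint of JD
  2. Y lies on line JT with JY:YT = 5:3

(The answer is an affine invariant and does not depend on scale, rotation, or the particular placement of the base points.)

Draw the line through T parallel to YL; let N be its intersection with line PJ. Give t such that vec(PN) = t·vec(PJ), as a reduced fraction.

Assign J = (0, 0), T = (1, 0), P = (0, 1), D = (-2, 5) — the answer is frame-independent, so this choice is without loss of generality.
1. L is the midpoint of JD ⇒ L = (-1, 5/2)
2. Y lies on line JT with JY:YT = 5:3 ⇒ Y = (5/8, 0)
through T parallel to YL: direction (-13/8, 5/2); meets PJ at N = (0, 20/13)
N = P + t·(J−P) with t = -7/13

t = -7/13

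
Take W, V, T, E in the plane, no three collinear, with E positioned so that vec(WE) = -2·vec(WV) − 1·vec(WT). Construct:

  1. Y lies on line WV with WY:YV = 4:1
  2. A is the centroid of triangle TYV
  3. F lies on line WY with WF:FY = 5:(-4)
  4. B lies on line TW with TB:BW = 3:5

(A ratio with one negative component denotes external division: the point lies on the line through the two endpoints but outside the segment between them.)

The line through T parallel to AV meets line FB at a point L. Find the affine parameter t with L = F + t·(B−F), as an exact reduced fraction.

Set W = (0, 0), V = (1, 0), T = (0, 1), E = (-2, -1); any affine frame gives the same invariant.
1. Y lies on line WV with WY:YV = 4:1 ⇒ Y = (4/5, 0)
2. A is the centroid of triangle TYV ⇒ A = (3/5, 1/3)
3. F lies on line WY with WF:FY = 5:(-4) ⇒ F = (4, 0)
4. B lies on line TW with TB:BW = 3:5 ⇒ B = (0, 5/8)
through T parallel to AV: direction (2/5, -1/3); meets FB at L = (36/65, 7/13)
L = F + t·(B−F) with t = 56/65

t = 56/65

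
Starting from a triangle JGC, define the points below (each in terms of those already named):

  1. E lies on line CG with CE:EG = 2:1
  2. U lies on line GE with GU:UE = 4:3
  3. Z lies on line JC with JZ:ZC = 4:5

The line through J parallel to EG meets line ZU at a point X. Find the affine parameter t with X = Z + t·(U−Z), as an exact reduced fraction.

t = -4/5

Choose coordinates J = (0, 0), G = (1, 0), C = (0, 1).
1. E lies on line CG with CE:EG = 2:1 ⇒ E = (2/3, 1/3)
2. U lies on line GE with GU:UE = 4:3 ⇒ U = (17/21, 4/21)
3. Z lies on line JC with JZ:ZC = 4:5 ⇒ Z = (0, 4/9)
through J parallel to EG: direction (1/3, -1/3); meets ZU at X = (-68/105, 68/105)
X = Z + t·(U−Z) with t = -4/5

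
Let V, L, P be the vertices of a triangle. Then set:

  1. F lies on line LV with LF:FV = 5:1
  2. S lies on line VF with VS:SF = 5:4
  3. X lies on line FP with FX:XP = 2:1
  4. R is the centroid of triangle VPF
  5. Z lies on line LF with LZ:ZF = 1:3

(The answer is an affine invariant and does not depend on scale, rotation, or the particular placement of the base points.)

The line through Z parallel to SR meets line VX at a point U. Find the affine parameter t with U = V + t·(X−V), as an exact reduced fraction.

t = 171/28

Set V = (0, 0), L = (1, 0), P = (0, 1); any affine frame gives the same invariant.
1. F lies on line LV with LF:FV = 5:1 ⇒ F = (1/6, 0)
2. S lies on line VF with VS:SF = 5:4 ⇒ S = (5/54, 0)
3. X lies on line FP with FX:XP = 2:1 ⇒ X = (1/18, 2/3)
4. R is the centroid of triangle VPF ⇒ R = (1/18, 1/3)
5. Z lies on line LF with LZ:ZF = 1:3 ⇒ Z = (19/24, 0)
through Z parallel to SR: direction (-1/27, 1/3); meets VX at U = (19/56, 57/14)
U = V + t·(X−V) with t = 171/28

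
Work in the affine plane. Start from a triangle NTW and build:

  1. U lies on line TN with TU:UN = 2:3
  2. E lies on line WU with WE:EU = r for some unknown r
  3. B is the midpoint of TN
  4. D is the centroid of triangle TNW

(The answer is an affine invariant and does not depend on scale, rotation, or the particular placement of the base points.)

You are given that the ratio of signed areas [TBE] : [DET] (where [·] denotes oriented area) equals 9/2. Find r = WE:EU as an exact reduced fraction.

Assign N = (0, 0), T = (1, 0), W = (0, 1) — the answer is frame-independent, so this choice is without loss of generality.
1. U lies on line TN with TU:UN = 2:3 ⇒ U = (3/5, 0)
2. With WE:EU = r, write λ = r/(r+1) so E = W + λ·(U−W); E is affine-linear in λ
3. B is the midpoint of TN ⇒ B = (1/2, 0)
4. D is the centroid of triangle TNW ⇒ D = (1/3, 1/3)
Every point depending on E is an affine combination of E and λ-independent points, so each such coordinate is linear in λ; the λ² term in each signed area is a multiple of (U−W)×(U−W) = 0, so 2·[TBE] and 2·[DET] are each linear in λ. Evaluating at λ=0 and λ=1:
  2·[TBE] = 1/2·λ − 1/2,   2·[DET] = 7/15·λ − 1/3
So [TBE]:[DET] = (1/2·λ − 1/2) / (7/15·λ − 1/3). Setting this equal to 9/2:
  1/2·λ − 1/2 = 9/2·(7/15·λ − 1/3)  ⇒  λ = 5/8
Then r = λ/(1−λ) = (5/8)/(3/8) = 5/3. Check: with r = 5/3, E = (3/8, 3/8) and [TBE]:[DET] = 9/2 as required.

r = 5/3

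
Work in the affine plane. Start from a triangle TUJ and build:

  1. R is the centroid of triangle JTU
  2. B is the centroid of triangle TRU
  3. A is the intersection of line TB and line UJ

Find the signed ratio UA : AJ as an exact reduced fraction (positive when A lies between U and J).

UA:AJ = 1/4

Work in coordinates with T = (0, 0), U = (1, 0), J = (0, 1).
1. R is the centroid of triangle JTU ⇒ R = (1/3, 1/3)
2. B is the centroid of triangle TRU ⇒ B = (4/9, 1/9)
3. A is the intersection of line TB and line UJ ⇒ A = (4/5, 1/5)
A = U + t·(J−U) with t = 1/5, so UA:AJ = t:(1−t) = 1/5:4/5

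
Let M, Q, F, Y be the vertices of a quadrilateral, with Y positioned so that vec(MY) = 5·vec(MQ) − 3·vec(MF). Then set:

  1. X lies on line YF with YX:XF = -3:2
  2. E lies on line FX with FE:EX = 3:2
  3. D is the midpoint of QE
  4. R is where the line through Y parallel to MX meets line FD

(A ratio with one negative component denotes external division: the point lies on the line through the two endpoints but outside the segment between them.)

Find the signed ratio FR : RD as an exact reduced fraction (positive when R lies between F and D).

Work in coordinates with M = (0, 0), Q = (1, 0), F = (0, 1), Y = (5, -3).
1. X lies on line YF with YX:XF = -3:2 ⇒ X = (-10, 9)
2. E lies on line FX with FE:EX = 3:2 ⇒ E = (-6, 29/5)
3. D is the midpoint of QE ⇒ D = (-5/2, 29/10)
4. R is where the line through Y parallel to MX meets line FD ⇒ R = (25/7, -12/7)
R = F + t·(D−F) with t = -10/7, so FR:RD = t:(1−t) = -10/7:17/7

FR:RD = -10/17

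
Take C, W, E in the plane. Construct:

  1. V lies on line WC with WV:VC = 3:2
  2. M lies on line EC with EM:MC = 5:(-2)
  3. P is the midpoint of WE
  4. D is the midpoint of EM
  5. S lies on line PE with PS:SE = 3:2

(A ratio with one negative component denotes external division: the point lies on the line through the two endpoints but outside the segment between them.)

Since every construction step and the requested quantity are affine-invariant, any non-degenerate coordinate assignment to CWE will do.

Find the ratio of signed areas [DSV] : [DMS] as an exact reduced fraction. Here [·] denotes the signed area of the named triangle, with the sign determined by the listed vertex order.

[DSV]:[DMS] = -43/25

Choose coordinates C = (0, 0), W = (1, 0), E = (0, 1).
1. V lies on line WC with WV:VC = 3:2 ⇒ V = (2/5, 0)
2. M lies on line EC with EM:MC = 5:(-2) ⇒ M = (0, -2/3)
3. P is the midpoint of WE ⇒ P = (1/2, 1/2)
4. D is the midpoint of EM ⇒ D = (0, 1/6)
5. S lies on line PE with PS:SE = 3:2 ⇒ S = (1/5, 4/5)
2·[DSV] = -43/150, 2·[DMS] = 1/6
[DSV]:[DMS] = -43/150:1/6 = -43/25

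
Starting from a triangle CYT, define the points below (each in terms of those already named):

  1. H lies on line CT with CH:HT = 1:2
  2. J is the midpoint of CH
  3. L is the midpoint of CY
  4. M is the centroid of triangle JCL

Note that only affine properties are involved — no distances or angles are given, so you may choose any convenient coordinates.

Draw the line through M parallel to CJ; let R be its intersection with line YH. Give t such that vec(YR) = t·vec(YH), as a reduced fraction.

t = 5/6

Assign C = (0, 0), Y = (1, 0), T = (0, 1) — the answer is frame-independent, so this choice is without loss of generality.
1. H lies on line CT with CH:HT = 1:2 ⇒ H = (0, 1/3)
2. J is the midpoint of CH ⇒ J = (0, 1/6)
3. L is the midpoint of CY ⇒ L = (1/2, 0)
4. M is the centroid of triangle JCL ⇒ M = (1/6, 1/18)
through M parallel to CJ: direction (0, 1/6); meets YH at R = (1/6, 5/18)
R = Y + t·(H−Y) with t = 5/6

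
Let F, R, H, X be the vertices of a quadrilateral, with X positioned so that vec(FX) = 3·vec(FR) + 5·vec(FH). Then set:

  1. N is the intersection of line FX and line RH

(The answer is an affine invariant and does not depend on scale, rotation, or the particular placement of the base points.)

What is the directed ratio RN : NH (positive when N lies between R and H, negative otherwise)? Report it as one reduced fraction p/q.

Set F = (0, 0), R = (1, 0), H = (0, 1), X = (3, 5); any affine frame gives the same invariant.
1. N is the intersection of line FX and line RH ⇒ N = (3/8, 5/8)
N = R + t·(H−R) with t = 5/8, so RN:NH = t:(1−t) = 5/8:3/8

RN:NH = 5/3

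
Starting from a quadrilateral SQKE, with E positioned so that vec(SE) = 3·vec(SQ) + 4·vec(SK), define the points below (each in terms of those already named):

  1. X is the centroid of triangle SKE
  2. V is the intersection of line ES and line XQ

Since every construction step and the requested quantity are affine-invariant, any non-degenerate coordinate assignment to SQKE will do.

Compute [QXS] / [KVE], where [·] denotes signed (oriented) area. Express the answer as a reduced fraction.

[QXS]:[KVE] = 5/6

Choose coordinates S = (0, 0), Q = (1, 0), K = (0, 1), E = (3, 4).
1. X is the centroid of triangle SKE ⇒ X = (1, 5/3)
2. V is the intersection of line ES and line XQ ⇒ V = (1, 4/3)
2·[QXS] = 5/3, 2·[KVE] = 2
[QXS]:[KVE] = 5/3:2 = 5/6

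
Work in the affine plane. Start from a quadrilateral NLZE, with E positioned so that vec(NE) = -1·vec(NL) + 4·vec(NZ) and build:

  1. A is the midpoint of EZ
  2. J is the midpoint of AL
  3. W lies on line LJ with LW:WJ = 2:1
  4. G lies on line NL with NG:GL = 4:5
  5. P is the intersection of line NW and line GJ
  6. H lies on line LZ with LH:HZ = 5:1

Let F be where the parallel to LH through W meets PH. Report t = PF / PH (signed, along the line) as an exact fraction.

Work in coordinates with N = (0, 0), L = (1, 0), Z = (0, 1), E = (-1, 4).
1. A is the midpoint of EZ ⇒ A = (-1/2, 5/2)
2. J is the midpoint of AL ⇒ J = (1/4, 5/4)
3. W lies on line LJ with LW:WJ = 2:1 ⇒ W = (1/2, 5/6)
4. G lies on line NL with NG:GL = 4:5 ⇒ G = (4/9, 0)
5. P is the intersection of line NW and line GJ ⇒ P = (6/17, 10/17)
6. H lies on line LZ with LH:HZ = 5:1 ⇒ H = (1/6, 5/6)
through W parallel to LH: direction (-5/6, 5/6); meets PH at F = (-8/9, 20/9)
F = P + t·(H−P) with t = 20/3

t = 20/3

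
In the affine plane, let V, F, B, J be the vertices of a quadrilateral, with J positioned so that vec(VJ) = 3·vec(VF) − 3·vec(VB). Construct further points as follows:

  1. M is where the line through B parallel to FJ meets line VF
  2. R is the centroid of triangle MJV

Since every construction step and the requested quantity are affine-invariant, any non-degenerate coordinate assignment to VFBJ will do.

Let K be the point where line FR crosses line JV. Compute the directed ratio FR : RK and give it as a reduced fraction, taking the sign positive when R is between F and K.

Choose coordinates V = (0, 0), F = (1, 0), B = (0, 1), J = (3, -3).
1. M is where the line through B parallel to FJ meets line VF ⇒ M = (2/3, 0)
2. R is the centroid of triangle MJV ⇒ R = (11/9, -1)
line FR meets JV at K = (9/7, -9/7)
R = F + t·(K−F) with t = 7/9, so FR:RK = 7/9:2/9

FR:RK = 7/2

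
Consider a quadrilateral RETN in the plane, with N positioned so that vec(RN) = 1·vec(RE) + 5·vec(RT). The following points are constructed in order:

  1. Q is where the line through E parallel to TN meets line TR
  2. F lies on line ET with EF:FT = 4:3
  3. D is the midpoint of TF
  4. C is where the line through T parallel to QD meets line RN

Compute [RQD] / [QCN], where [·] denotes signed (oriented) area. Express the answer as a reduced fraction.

[RQD]:[QCN] = -78/385

Choose coordinates R = (0, 0), E = (1, 0), T = (0, 1), N = (1, 5).
1. Q is where the line through E parallel to TN meets line TR ⇒ Q = (0, -4)
2. F lies on line ET with EF:FT = 4:3 ⇒ F = (3/7, 4/7)
3. D is the midpoint of TF ⇒ D = (3/14, 11/14)
4. C is where the line through T parallel to QD meets line RN ⇒ C = (-3/52, -15/52)
2·[RQD] = 6/7, 2·[QCN] = -55/13
[RQD]:[QCN] = 6/7:-55/13 = -78/385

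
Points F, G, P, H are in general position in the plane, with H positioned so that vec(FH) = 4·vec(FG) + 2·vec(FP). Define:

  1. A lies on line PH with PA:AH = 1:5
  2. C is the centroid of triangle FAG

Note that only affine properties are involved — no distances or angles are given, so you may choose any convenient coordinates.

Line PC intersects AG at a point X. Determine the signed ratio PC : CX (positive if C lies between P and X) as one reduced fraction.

PC:CX = 8/7

Work in coordinates with F = (0, 0), G = (1, 0), P = (0, 1), H = (4, 2).
1. A lies on line PH with PA:AH = 1:5 ⇒ A = (2/3, 7/6)
2. C is the centroid of triangle FAG ⇒ C = (5/9, 7/18)
line PC meets AG at X = (25/24, -7/48)
C = P + t·(X−P) with t = 8/15, so PC:CX = 8/15:7/15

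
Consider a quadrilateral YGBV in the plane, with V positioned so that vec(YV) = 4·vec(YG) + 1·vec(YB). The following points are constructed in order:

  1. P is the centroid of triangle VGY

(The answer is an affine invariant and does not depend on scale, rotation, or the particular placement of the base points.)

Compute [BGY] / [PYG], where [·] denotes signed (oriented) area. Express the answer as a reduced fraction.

Assign Y = (0, 0), G = (1, 0), B = (0, 1), V = (4, 1) — the answer is frame-independent, so this choice is without loss of generality.
1. P is the centroid of triangle VGY ⇒ P = (5/3, 1/3)
2·[BGY] = -1, 2·[PYG] = 1/3
[BGY]:[PYG] = -1:1/3 = -3

[BGY]:[PYG] = -3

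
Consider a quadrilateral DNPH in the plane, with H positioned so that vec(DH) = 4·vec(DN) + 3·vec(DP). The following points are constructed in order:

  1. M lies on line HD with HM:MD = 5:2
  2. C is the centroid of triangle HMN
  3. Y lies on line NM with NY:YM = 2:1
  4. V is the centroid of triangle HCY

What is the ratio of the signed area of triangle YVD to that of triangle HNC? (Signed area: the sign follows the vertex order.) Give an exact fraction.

Choose coordinates D = (0, 0), N = (1, 0), P = (0, 1), H = (4, 3).
1. M lies on line HD with HM:MD = 5:2 ⇒ M = (8/7, 6/7)
2. C is the centroid of triangle HMN ⇒ C = (43/21, 9/7)
3. Y lies on line NM with NY:YM = 2:1 ⇒ Y = (23/21, 4/7)
4. V is the centroid of triangle HCY ⇒ V = (50/21, 34/21)
2·[YVD] = 26/63, 2·[HNC] = -5/7
[YVD]:[HNC] = 26/63:-5/7 = -26/45

[YVD]:[HNC] = -26/45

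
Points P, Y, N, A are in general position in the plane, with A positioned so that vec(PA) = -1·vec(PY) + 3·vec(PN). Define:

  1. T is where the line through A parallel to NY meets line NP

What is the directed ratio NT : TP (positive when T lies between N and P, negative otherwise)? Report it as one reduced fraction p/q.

Work in coordinates with P = (0, 0), Y = (1, 0), N = (0, 1), A = (-1, 3).
1. T is where the line through A parallel to NY meets line NP ⇒ T = (0, 2)
T = N + t·(P−N) with t = -1, so NT:TP = t:(1−t) = -1:2

NT:TP = -1/2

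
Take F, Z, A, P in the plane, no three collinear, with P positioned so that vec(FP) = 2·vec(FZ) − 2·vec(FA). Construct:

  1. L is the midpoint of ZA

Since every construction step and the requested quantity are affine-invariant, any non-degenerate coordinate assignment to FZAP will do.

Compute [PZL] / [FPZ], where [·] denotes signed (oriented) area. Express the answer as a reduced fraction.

[PZL]:[FPZ] = 1/4

Choose coordinates F = (0, 0), Z = (1, 0), A = (0, 1), P = (2, -2).
1. L is the midpoint of ZA ⇒ L = (1/2, 1/2)
2·[PZL] = 1/2, 2·[FPZ] = 2
[PZL]:[FPZ] = 1/2:2 = 1/4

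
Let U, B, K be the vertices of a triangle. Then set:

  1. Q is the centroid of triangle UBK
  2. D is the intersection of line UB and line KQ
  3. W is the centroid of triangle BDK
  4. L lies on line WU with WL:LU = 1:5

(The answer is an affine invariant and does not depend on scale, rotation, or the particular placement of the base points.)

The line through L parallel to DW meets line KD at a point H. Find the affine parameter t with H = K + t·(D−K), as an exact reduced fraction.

t = 5/6

Set U = (0, 0), B = (1, 0), K = (0, 1); any affine frame gives the same invariant.
1. Q is the centroid of triangle UBK ⇒ Q = (1/3, 1/3)
2. D is the intersection of line UB and line KQ ⇒ D = (1/2, 0)
3. W is the centroid of triangle BDK ⇒ W = (1/2, 1/3)
4. L lies on line WU with WL:LU = 1:5 ⇒ L = (5/12, 5/18)
through L parallel to DW: direction (0, 1/3); meets KD at H = (5/12, 1/6)
H = K + t·(D−K) with t = 5/6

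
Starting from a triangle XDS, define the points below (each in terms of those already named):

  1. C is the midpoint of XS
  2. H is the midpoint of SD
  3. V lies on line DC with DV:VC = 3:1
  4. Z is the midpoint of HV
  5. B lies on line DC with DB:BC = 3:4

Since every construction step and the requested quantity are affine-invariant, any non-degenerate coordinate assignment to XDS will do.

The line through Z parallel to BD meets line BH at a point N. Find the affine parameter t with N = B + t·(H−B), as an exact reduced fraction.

t = 1/2

Choose coordinates X = (0, 0), D = (1, 0), S = (0, 1).
1. C is the midpoint of XS ⇒ C = (0, 1/2)
2. H is the midpoint of SD ⇒ H = (1/2, 1/2)
3. V lies on line DC with DV:VC = 3:1 ⇒ V = (1/4, 3/8)
4. Z is the midpoint of HV ⇒ Z = (3/8, 7/16)
5. B lies on line DC with DB:BC = 3:4 ⇒ B = (4/7, 3/14)
through Z parallel to BD: direction (3/7, -3/14); meets BH at N = (15/28, 5/14)
N = B + t·(H−B) with t = 1/2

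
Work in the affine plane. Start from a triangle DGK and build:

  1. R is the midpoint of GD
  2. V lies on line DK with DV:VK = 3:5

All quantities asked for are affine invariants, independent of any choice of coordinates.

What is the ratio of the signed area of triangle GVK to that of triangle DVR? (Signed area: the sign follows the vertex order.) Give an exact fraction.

[GVK]:[DVR] = 10/3

Set D = (0, 0), G = (1, 0), K = (0, 1); any affine frame gives the same invariant.
1. R is the midpoint of GD ⇒ R = (1/2, 0)
2. V lies on line DK with DV:VK = 3:5 ⇒ V = (0, 3/8)
2·[GVK] = -5/8, 2·[DVR] = -3/16
[GVK]:[DVR] = -5/8:-3/16 = 10/3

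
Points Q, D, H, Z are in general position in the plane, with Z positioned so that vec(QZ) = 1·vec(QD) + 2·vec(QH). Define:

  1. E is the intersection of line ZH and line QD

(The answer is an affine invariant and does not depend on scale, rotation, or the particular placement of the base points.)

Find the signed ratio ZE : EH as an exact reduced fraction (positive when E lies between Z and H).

ZE:EH = -2

Work in coordinates with Q = (0, 0), D = (1, 0), H = (0, 1), Z = (1, 2).
1. E is the intersection of line ZH and line QD ⇒ E = (-1, 0)
E = Z + t·(H−Z) with t = 2, so ZE:EH = t:(1−t) = 2:-1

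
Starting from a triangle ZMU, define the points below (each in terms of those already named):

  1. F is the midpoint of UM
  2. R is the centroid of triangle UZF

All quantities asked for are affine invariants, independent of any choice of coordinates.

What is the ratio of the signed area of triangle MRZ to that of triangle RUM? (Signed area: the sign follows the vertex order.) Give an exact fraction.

Choose coordinates Z = (0, 0), M = (1, 0), U = (0, 1).
1. F is the midpoint of UM ⇒ F = (1/2, 1/2)
2. R is the centroid of triangle UZF ⇒ R = (1/6, 1/2)
2·[MRZ] = 1/2, 2·[RUM] = -1/3
[MRZ]:[RUM] = 1/2:-1/3 = -3/2

[MRZ]:[RUM] = -3/2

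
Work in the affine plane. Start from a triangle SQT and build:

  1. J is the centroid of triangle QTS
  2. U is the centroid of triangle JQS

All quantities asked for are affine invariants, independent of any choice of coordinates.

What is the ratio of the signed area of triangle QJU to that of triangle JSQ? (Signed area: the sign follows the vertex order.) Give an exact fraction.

[QJU]:[JSQ] = 1/3

Assign S = (0, 0), Q = (1, 0), T = (0, 1) — the answer is frame-independent, so this choice is without loss of generality.
1. J is the centroid of triangle QTS ⇒ J = (1/3, 1/3)
2. U is the centroid of triangle JQS ⇒ U = (4/9, 1/9)
2·[QJU] = 1/9, 2·[JSQ] = 1/3
[QJU]:[JSQ] = 1/9:1/3 = 1/3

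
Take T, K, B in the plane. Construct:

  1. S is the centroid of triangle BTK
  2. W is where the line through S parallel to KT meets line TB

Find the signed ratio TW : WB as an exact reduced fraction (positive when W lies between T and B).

TW:WB = 1/2

Set T = (0, 0), K = (1, 0), B = (0, 1); any affine frame gives the same invariant.
1. S is the centroid of triangle BTK ⇒ S = (1/3, 1/3)
2. W is where the line through S parallel to KT meets line TB ⇒ W = (0, 1/3)
W = T + t·(B−T) with t = 1/3, so TW:WB = t:(1−t) = 1/3:2/3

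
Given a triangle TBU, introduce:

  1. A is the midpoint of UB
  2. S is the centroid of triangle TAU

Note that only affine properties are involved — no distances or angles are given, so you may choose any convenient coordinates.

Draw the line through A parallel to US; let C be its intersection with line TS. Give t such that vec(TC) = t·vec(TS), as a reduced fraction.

t = 2

Work in coordinates with T = (0, 0), B = (1, 0), U = (0, 1).
1. A is the midpoint of UB ⇒ A = (1/2, 1/2)
2. S is the centroid of triangle TAU ⇒ S = (1/6, 1/2)
through A parallel to US: direction (1/6, -1/2); meets TS at C = (1/3, 1)
C = T + t·(S−T) with t = 2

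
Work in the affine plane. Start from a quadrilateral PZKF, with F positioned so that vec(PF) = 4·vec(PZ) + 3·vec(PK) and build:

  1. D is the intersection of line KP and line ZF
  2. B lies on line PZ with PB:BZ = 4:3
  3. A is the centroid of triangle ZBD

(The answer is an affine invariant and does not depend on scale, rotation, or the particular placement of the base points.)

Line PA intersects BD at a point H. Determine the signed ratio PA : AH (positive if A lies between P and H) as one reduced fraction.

PA:AH = -5

Assign P = (0, 0), Z = (1, 0), K = (0, 1), F = (4, 3) — the answer is frame-independent, so this choice is without loss of generality.
1. D is the intersection of line KP and line ZF ⇒ D = (0, -1)
2. B lies on line PZ with PB:BZ = 4:3 ⇒ B = (4/7, 0)
3. A is the centroid of triangle ZBD ⇒ A = (11/21, -1/3)
line PA meets BD at H = (44/105, -4/15)
A = P + t·(H−P) with t = 5/4, so PA:AH = 5/4:-1/4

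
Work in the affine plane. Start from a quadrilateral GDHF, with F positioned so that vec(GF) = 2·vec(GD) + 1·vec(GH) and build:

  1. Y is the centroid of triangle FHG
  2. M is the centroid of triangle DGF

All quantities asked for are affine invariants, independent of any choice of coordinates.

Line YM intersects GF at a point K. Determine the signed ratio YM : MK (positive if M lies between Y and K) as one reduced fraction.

Assign G = (0, 0), D = (1, 0), H = (0, 1), F = (2, 1) — the answer is frame-independent, so this choice is without loss of generality.
1. Y is the centroid of triangle FHG ⇒ Y = (2/3, 2/3)
2. M is the centroid of triangle DGF ⇒ M = (1, 1/3)
line YM meets GF at K = (8/9, 4/9)
M = Y + t·(K−Y) with t = 3/2, so YM:MK = 3/2:-1/2

YM:MK = -3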